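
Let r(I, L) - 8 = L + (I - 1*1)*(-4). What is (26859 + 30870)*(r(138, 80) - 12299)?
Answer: -736564311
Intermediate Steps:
r(I, L) = 12 + L - 4*I (r(I, L) = 8 + (L + (I - 1*1)*(-4)) = 8 + (L + (I - 1)*(-4)) = 8 + (L + (-1 + I)*(-4)) = 8 + (L + (4 - 4*I)) = 8 + (4 + L - 4*I) = 12 + L - 4*I)
(26859 + 30870)*(r(138, 80) - 12299) = (26859 + 30870)*((12 + 80 - 4*138) - 12299) = 57729*((12 + 80 - 552) - 12299) = 57729*(-460 - 12299) = 57729*(-12759) = -736564311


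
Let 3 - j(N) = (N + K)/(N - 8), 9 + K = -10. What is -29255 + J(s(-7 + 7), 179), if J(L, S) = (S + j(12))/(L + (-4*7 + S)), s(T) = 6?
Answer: -18371405/628 ≈ -29254.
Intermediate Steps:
K = -19 (K = -9 - 10 = -19)
j(N) = 3 - (-19 + N)/(-8 + N) (j(N) = 3 - (N - 19)/(N - 8) = 3 - (-19 + N)/(-8 + N))
J(L, S) = (19/4 + S)/(-28 + L + S) (J(L, S) = (S + (-5 + 2*12)/(-8 + 12))/(L + (-4*7 + S)) = (S + (-5 + 24)/4)/(L + (-28 + S)) = (S + (¼)*19)/(-28 + L + S) = (S + 19/4)/(-28 + L + S) = (19/4 + S)/(-28 + L + S))
-29255 + J(s(-7 + 7), 179) = -29255 + (19/4 + 179)/(-28 + 6 + 179) = -29255 + (735/4)/157 = -29255 + (1/157)*(735/4) = -29255 + 735/628 = -18371405/628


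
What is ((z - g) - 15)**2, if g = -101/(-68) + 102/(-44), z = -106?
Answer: 8079313225/559504 ≈ 14440.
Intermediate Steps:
g = -623/748 (g = -101*(-1/68) + 102*(-1/44) = 101/68 - 51/22 = -623/748 ≈ -0.83289)
((z - g) - 15)**2 = ((-106 - 1*(-623/748)) - 15)**2 = ((-106 + 623/748) - 15)**2 = (-78665/748 - 15)**2 = (-89885/748)**2 = 8079313225/559504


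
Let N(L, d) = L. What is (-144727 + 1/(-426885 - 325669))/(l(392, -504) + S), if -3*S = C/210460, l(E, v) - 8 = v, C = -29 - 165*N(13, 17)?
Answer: 17191669669094355/58917886507381 ≈ 291.79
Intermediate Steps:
C = -2174 (C = -29 - 165*13 = -29 - 2145 = -2174)
l(E, v) = 8 + v
S = 1087/315690 (S = -(-2174)/(3*210460) = -⅓*(-1087/105230) = 1087/315690 ≈ 0.0034433)
(-144727 + 1/(-426885 - 325669))/(l(392, -504) + S) = (-144727 + 1/(-426885 - 325669))/((8 - 504) + 1087/315690) = (-144727 + 1/(-752554))/(-496 + 1087/315690) = (-144727 - 1/752554)/(-156581153/315690) = -108914882759/752554*(-315690/156581153) = 17191669669094355/58917886507381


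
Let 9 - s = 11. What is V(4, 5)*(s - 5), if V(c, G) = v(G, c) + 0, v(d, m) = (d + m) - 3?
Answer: -42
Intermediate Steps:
s = -2 (s = 9 - 1*11 = 9 - 11 = -2)
v(d, m) = -3 + d + m
V(c, G) = -3 + G + c (V(c, G) = (-3 + G + c) + 0 = -3 + G + c)
V(4, 5)*(s - 5) = (-3 + 5 + 4)*(-2 - 5) = 6*(-7) = -42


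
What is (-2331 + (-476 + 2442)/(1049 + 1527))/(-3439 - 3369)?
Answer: 3001345/8768704 ≈ 0.34228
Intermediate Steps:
(-2331 + (-476 + 2442)/(1049 + 1527))/(-3439 - 3369) = (-2331 + 1966/2576)/(-6808) = (-2331 + 1966*(1/2576))*(-1/6808) = (-2331 + 983/1288)*(-1/6808) = -3001345/1288*(-1/6808) = 3001345/8768704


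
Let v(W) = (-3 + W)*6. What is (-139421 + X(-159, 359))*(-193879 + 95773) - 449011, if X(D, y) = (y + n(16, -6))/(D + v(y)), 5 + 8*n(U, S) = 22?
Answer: 36054073715101/2636 ≈ 1.3678e+10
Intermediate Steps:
n(U, S) = 17/8 (n(U, S) = -5/8 + (⅛)*22 = -5/8 + 11/4 = 17/8)
v(W) = -18 + 6*W
X(D, y) = (17/8 + y)/(-18 + D + 6*y) (X(D, y) = (y + 17/8)/(D + (-18 + 6*y)) = (17/8 + y)/(-18 + D + 6*y))
(-139421 + X(-159, 359))*(-193879 + 95773) - 449011 = (-139421 + (17/8 + 359)/(-18 - 159 + 6*359))*(-193879 + 95773) - 449011 = (-139421 + (2889/8)/(-18 - 159 + 2154))*(-98106) - 449011 = (-139421 + (2889/8)/1977)*(-98106) - 449011 = (-139421 + (1/1977)*(2889/8))*(-98106) - 449011 = (-139421 + 963/5272)*(-98106) - 449011 = -735026549/5272*(-98106) - 449011 = 36055257308097/2636 - 449011 = 36054073715101/2636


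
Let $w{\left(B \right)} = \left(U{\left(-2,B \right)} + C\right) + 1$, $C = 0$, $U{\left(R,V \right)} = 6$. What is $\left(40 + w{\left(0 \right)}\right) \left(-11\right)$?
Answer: $-517$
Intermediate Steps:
$w{\left(B \right)} = 7$ ($w{\left(B \right)} = \left(6 + 0\right) + 1 = 6 + 1 = 7$)
$\left(40 + w{\left(0 \right)}\right) \left(-11\right) = \left(40 + 7\right) \left(-11\right) = 47 \left(-11\right) = -517$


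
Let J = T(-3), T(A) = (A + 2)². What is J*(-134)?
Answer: -134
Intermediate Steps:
T(A) = (2 + A)²
J = 1 (J = (2 - 3)² = (-1)² = 1)
J*(-134) = 1*(-134) = -134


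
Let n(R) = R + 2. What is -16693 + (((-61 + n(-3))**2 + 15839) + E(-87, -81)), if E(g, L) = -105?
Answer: 2885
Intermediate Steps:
n(R) = 2 + R
-16693 + (((-61 + n(-3))**2 + 15839) + E(-87, -81)) = -16693 + (((-61 + (2 - 3))**2 + 15839) - 105) = -16693 + (((-61 - 1)**2 + 15839) - 105) = -16693 + (((-62)**2 + 15839) - 105) = -16693 + ((3844 + 15839) - 105) = -16693 + (19683 - 105) = -16693 + 19578 = 2885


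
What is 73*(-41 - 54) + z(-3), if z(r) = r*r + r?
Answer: -6929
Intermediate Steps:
z(r) = r + r² (z(r) = r² + r = r + r²)
73*(-41 - 54) + z(-3) = 73*(-41 - 54) - 3*(1 - 3) = 73*(-95) - 3*(-2) = -6935 + 6 = -6929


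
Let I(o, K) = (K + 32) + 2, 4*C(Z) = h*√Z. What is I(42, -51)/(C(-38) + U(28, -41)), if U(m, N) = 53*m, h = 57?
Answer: -11872/1039987 + 114*I*√38/1039987 ≈ -0.011416 + 0.00067572*I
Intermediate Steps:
C(Z) = 57*√Z/4 (C(Z) = (57*√Z)/4 = 57*√Z/4)
I(o, K) = 34 + K (I(o, K) = (32 + K) + 2 = 34 + K)
I(42, -51)/(C(-38) + U(28, -41)) = (34 - 51)/(57*√(-38)/4 + 53*28) = -17/(57*(I*√38)/4 + 1484) = -17/(57*I*√38/4 + 1484) = -17/(1484 + 57*I*√38/4)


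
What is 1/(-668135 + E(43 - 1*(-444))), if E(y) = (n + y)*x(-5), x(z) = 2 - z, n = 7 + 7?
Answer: -1/664628 ≈ -1.5046e-6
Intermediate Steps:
n = 14
E(y) = 98 + 7*y (E(y) = (14 + y)*(2 - 1*(-5)) = (14 + y)*(2 + 5) = (14 + y)*7 = 98 + 7*y)
1/(-668135 + E(43 - 1*(-444))) = 1/(-668135 + (98 + 7*(43 - 1*(-444)))) = 1/(-668135 + (98 + 7*(43 + 444))) = 1/(-668135 + (98 + 7*487)) = 1/(-668135 + (98 + 3409)) = 1/(-668135 + 3507) = 1/(-664628) = -1/664628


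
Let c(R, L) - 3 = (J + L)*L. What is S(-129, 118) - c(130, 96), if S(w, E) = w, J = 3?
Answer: -9636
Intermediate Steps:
c(R, L) = 3 + L*(3 + L) (c(R, L) = 3 + (3 + L)*L = 3 + L*(3 + L))
S(-129, 118) - c(130, 96) = -129 - (3 + 96**2 + 3*96) = -129 - (3 + 9216 + 288) = -129 - 1*9507 = -129 - 9507 = -9636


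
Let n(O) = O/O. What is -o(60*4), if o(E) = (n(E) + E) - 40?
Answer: -201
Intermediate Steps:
n(O) = 1
o(E) = -39 + E (o(E) = (1 + E) - 40 = -39 + E)
-o(60*4) = -(-39 + 60*4) = -(-39 + 240) = -1*201 = -201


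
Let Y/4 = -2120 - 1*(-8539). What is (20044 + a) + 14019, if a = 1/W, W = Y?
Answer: 874601589/25676 ≈ 34063.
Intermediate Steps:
Y = 25676 (Y = 4*(-2120 - 1*(-8539)) = 4*(-2120 + 8539) = 4*6419 = 25676)
W = 25676
a = 1/25676 ≈ 3.8947e-5
(20044 + a) + 14019 = (20044 + 1/25676) + 14019 = 514649745/25676 + 14019 = 874601589/25676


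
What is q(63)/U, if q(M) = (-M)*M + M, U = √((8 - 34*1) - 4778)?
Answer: 1953*I*√1201/1201 ≈ 56.355*I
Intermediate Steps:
U = 2*I*√1201 (U = √((8 - 34) - 4778) = √(-26 - 4778) = √(-4804) = 2*I*√1201 ≈ 69.311*I)
q(M) = M - M² (q(M) = -M² + M = M - M²)
q(63)/U = (63*(1 - 1*63))/((2*I*√1201)) = (63*(1 - 63))*(-I*√1201/2402) = (63*(-62))*(-I*√1201/2402) = -(-1953)*I*√1201/1201 = 1953*I*√1201/1201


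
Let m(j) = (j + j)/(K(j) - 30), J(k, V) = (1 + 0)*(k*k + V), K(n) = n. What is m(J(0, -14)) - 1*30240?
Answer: -332633/11 ≈ -30239.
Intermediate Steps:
J(k, V) = V + k**2 (J(k, V) = 1*(k**2 + V) = 1*(V + k**2) = V + k**2)
m(j) = 2*j/(-30 + j) (m(j) = (j + j)/(j - 30) = (2*j)/(-30 + j) = 2*j/(-30 + j))
m(J(0, -14)) - 1*30240 = 2*(-14 + 0**2)/(-30 + (-14 + 0**2)) - 1*30240 = 2*(-14 + 0)/(-30 + (-14 + 0)) - 30240 = 2*(-14)/(-30 - 14) - 30240 = 2*(-14)/(-44) - 30240 = 2*(-14)*(-1/44) - 30240 = 7/11 - 30240 = -332633/11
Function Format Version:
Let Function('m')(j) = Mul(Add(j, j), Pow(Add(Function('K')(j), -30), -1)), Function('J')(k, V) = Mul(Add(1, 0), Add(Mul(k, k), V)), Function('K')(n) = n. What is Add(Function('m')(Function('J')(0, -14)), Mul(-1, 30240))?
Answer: Rational(-332633, 11) ≈ -30239.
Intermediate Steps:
Function('J')(k, V) = Add(V, Pow(k, 2)) (Function('J')(k, V) = Mul(1, Add(Pow(k, 2), V)) = Mul(1, Add(V, Pow(k, 2))) = Add(V, Pow(k, 2)))
Function('m')(j) = Mul(2, j, Pow(Add(-30, j), -1)) (Function('m')(j) = Mul(Add(j, j), Pow(Add(j, -30), -1)) = Mul(Mul(2, j), Pow(Add(-30, j), -1)) = Mul(2, j, Pow(Add(-30, j), -1)))
Add(Function('m')(Function('J')(0, -14)), Mul(-1, 30240)) = Add(Mul(2, Add(-14, Pow(0, 2)), Pow(Add(-30, Add(-14, Pow(0, 2))), -1)), Mul(-1, 30240)) = Add(Mul(2, Add(-14, 0), Pow(Add(-30, Add(-14, 0)), -1)), -30240) = Add(Mul(2, -14, Pow(Add(-30, -14), -1)), -30240) = Add(Mul(2, -14, Pow(-44, -1)), -30240) = Add(Mul(2, -14, Rational(-1, 44)), -30240) = Add(Rational(7, 11), -30240) = Rational(-332633, 11)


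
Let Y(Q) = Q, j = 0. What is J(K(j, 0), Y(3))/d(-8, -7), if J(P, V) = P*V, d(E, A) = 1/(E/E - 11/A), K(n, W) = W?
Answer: 0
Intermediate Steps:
d(E, A) = 1/(1 - 11/A)
J(K(j, 0), Y(3))/d(-8, -7) = (0*3)/((-7/(-11 - 7))) = 0/((-7/(-18))) = 0/((-7*(-1/18))) = 0/(7/18) = 0*(18/7) = 0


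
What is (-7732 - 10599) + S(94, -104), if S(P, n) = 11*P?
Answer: -17297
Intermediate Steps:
(-7732 - 10599) + S(94, -104) = (-7732 - 10599) + 11*94 = -18331 + 1034 = -17297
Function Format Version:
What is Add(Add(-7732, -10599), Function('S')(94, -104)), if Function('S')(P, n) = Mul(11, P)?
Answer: -17297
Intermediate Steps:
Add(Add(-7732, -10599), Function('S')(94, -104)) = Add(Add(-7732, -10599), Mul(11, 94)) = Add(-18331, 1034) = -17297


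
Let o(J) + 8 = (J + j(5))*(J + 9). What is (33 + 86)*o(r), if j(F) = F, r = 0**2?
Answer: 4403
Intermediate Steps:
r = 0
o(J) = -8 + (5 + J)*(9 + J) (o(J) = -8 + (J + 5)*(J + 9) = -8 + (5 + J)*(9 + J))
(33 + 86)*o(r) = (33 + 86)*(37 + 0**2 + 14*0) = 119*(37 + 0 + 0) = 119*37 = 4403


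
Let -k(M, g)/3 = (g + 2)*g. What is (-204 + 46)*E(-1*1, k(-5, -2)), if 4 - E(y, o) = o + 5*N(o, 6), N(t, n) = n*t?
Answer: -632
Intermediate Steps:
k(M, g) = -3*g*(2 + g) (k(M, g) = -3*(g + 2)*g = -3*(2 + g)*g = -3*g*(2 + g))
E(y, o) = 4 - 31*o (E(y, o) = 4 - (o + 5*(6*o)) = 4 - (o + 30*o) = 4 - 31*o)
(-204 + 46)*E(-1*1, k(-5, -2)) = (-204 + 46)*(4 - (-93)*(-2)*(2 - 2)) = -158*(4 - (-93)*(-2)*0) = -158*(4 - 31*0) = -158*(4 + 0) = -158*4 = -632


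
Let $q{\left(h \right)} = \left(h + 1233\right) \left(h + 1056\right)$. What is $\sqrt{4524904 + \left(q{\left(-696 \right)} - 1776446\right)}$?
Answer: $\sqrt{2941778} \approx 1715.2$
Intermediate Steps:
$q{\left(h \right)} = \left(1056 + h\right) \left(1233 + h\right)$ ($q{\left(h \right)} = \left(1233 + h\right) \left(1056 + h\right) = \left(1056 + h\right) \left(1233 + h\right)$)
$\sqrt{4524904 + \left(q{\left(-696 \right)} - 1776446\right)} = \sqrt{4524904 + \left(\left(1302048 + \left(-696\right)^{2} + 2289 \left(-696\right)\right) - 1776446\right)} = \sqrt{4524904 + \left(\left(1302048 + 484416 - 1593144\right) - 1776446\right)} = \sqrt{4524904 + \left(193320 - 1776446\right)} = \sqrt{4524904 - 1583126} = \sqrt{2941778}$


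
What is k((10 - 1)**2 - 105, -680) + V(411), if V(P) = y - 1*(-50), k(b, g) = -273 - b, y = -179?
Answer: -378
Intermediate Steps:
V(P) = -129 (V(P) = -179 - 1*(-50) = -179 + 50 = -129)
k((10 - 1)**2 - 105, -680) + V(411) = (-273 - ((10 - 1)**2 - 105)) - 129 = (-273 - (9**2 - 105)) - 129 = (-273 - (81 - 105)) - 129 = (-273 - 1*(-24)) - 129 = (-273 + 24) - 129 = -249 - 129 = -378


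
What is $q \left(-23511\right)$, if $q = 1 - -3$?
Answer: $-94044$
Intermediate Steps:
$q = 4$ ($q = 1 + 3 = 4$)
$q \left(-23511\right) = 4 \left(-23511\right) = -94044$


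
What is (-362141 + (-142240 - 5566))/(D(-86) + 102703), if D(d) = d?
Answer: -509947/102617 ≈ -4.9694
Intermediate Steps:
(-362141 + (-142240 - 5566))/(D(-86) + 102703) = (-362141 + (-142240 - 5566))/(-86 + 102703) = (-362141 - 147806)/102617 = -509947*1/102617 = -509947/102617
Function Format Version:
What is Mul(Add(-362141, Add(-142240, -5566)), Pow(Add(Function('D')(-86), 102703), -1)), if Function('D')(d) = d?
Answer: Rational(-509947, 102617) ≈ -4.9694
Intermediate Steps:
Mul(Add(-362141, Add(-142240, -5566)), Pow(Add(Function('D')(-86), 102703), -1)) = Mul(Add(-362141, Add(-142240, -5566)), Pow(Add(-86, 102703), -1)) = Mul(Add(-362141, -147806), Pow(102617, -1)) = Mul(-509947, Rational(1, 102617)) = Rational(-509947, 102617)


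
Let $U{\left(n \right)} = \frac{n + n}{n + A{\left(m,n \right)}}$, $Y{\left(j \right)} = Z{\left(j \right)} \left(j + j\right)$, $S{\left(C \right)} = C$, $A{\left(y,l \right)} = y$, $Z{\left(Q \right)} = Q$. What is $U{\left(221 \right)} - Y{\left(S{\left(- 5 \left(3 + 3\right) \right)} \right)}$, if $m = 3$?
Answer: $- \frac{201379}{112} \approx -1798.0$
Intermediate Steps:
$Y{\left(j \right)} = 2 j^{2}$ ($Y{\left(j \right)} = j \left(j + j\right) = j 2 j = 2 j^{2}$)
$U{\left(n \right)} = \frac{2 n}{3 + n}$ ($U{\left(n \right)} = \frac{n + n}{n + 3} = \frac{2 n}{3 + n}$)
$U{\left(221 \right)} - Y{\left(S{\left(- 5 \left(3 + 3\right) \right)} \right)} = 2 \cdot 221 \frac{1}{3 + 221} - 2 \left(- 5 \left(3 + 3\right)\right)^{2} = 2 \cdot 221 \cdot \frac{1}{224} - 2 \left(\left(-5\right) 6\right)^{2} = 2 \cdot 221 \cdot \frac{1}{224} - 2 \left(-30\right)^{2} = \frac{221}{112} - 2 \cdot 900 = \frac{221}{112} - 1800 = - \frac{201379}{112}$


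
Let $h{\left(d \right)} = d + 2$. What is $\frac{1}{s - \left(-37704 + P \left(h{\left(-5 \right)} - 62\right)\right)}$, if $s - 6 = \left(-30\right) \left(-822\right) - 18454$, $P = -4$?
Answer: $\frac{1}{43656} \approx 2.2906 \cdot 10^{-5}$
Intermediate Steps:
$h{\left(d \right)} = 2 + d$
$s = 6212$ ($s = 6 - -6206 = 6 + \left(24660 - 18454\right) = 6 + 6206 = 6212$)
$\frac{1}{s - \left(-37704 + P \left(h{\left(-5 \right)} - 62\right)\right)} = \frac{1}{6212 + \left(37704 - - 4 \left(\left(2 - 5\right) - 62\right)\right)} = \frac{1}{6212 + \left(37704 - - 4 \left(-3 - 62\right)\right)} = \frac{1}{6212 + \left(37704 - \left(-4\right) \left(-65\right)\right)} = \frac{1}{6212 + \left(37704 - 260\right)} = \frac{1}{6212 + 37444} = \frac{1}{43656}$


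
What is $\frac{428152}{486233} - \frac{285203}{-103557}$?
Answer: $\frac{183013246963}{50352830781} \approx 3.6346$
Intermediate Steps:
$\frac{428152}{486233} - \frac{285203}{-103557} = 428152 \cdot \frac{1}{486233} - - \frac{285203}{103557} = \frac{428152}{486233} + \frac{285203}{103557} = \frac{183013246963}{50352830781}$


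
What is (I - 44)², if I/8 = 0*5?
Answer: 1936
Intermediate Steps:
I = 0 (I = 8*(0*5) = 8*0 = 0)
(I - 44)² = (0 - 44)² = (-44)² = 1936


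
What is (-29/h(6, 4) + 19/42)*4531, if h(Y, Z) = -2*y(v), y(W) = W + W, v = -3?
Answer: -249205/28 ≈ -8900.2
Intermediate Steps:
y(W) = 2*W
h(Y, Z) = 12 (h(Y, Z) = -4*(-3) = -2*(-6) = 12)
(-29/h(6, 4) + 19/42)*4531 = (-29/12 + 19/42)*4531 = -55/28*4531 = -249205/28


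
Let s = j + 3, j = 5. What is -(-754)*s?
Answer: 6032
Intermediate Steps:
s = 8 (s = 5 + 3 = 8)
-(-754)*s = -(-754)*8 = -377*(-16) = 6032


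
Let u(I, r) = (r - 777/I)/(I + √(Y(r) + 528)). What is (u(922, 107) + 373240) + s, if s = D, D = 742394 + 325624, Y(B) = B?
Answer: 1224275264719/849449 - 97877*√635/783191978 ≈ 1.4413e+6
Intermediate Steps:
u(I, r) = (r - 777/I)/(I + √(528 + r)) (u(I, r) = (r - 777/I)/(I + √(r + 528)) = (r - 777/I)/(I + √(528 + r)))
D = 1068018
s = 1068018
(u(922, 107) + 373240) + s = ((-777 + 922*107)/(922*(922 + √(528 + 107))) + 373240) + 1068018 = ((-777 + 98654)/(922*(922 + √635)) + 373240) + 1068018 = ((1/922)*97877/(922 + √635) + 373240) + 1068018 = (97877/(922*(922 + √635)) + 373240) + 1068018 = (373240 + 97877/(922*(922 + √635))) + 1068018 = 1441258 + 97877/(922*(922 + √635))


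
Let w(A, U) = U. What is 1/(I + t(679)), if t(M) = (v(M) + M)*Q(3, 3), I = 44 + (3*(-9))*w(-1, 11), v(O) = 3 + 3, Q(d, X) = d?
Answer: 1/1802 ≈ 0.00055494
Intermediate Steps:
v(O) = 6
I = -253 (I = 44 + (3*(-9))*11 = 44 - 27*11 = 44 - 297 = -253)
t(M) = 18 + 3*M (t(M) = (6 + M)*3 = 18 + 3*M)
1/(I + t(679)) = 1/(-253 + (18 + 3*679)) = 1/(-253 + (18 + 2037)) = 1/(-253 + 2055) = 1/1802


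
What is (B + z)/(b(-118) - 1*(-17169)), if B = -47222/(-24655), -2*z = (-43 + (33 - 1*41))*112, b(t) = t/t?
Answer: 35230951/211663175 ≈ 0.16645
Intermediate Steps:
b(t) = 1
z = 2856 (z = -(-43 + (33 - 1*41))*112/2 = -(-43 + (33 - 41))*112/2 = -(-43 - 8)*112/2 = -(-51)*112/2 = -½*(-5712) = 2856)
B = 47222/24655 (B = -47222*(-1/24655) = 47222/24655 ≈ 1.9153)
(B + z)/(b(-118) - 1*(-17169)) = (47222/24655 + 2856)/(1 - 1*(-17169)) = 70461902/(24655*(1 + 17169)) = (70461902/24655)/17170 = (70461902/24655)*(1/17170) = 35230951/211663175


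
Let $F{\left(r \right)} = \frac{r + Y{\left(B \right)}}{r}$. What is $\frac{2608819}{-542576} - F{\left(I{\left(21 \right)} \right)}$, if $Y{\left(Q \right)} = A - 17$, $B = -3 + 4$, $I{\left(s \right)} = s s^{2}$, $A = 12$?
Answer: $- \frac{29182356215}{5024796336} \approx -5.8077$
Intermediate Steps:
$I{\left(s \right)} = s^{3}$
$B = 1$
$Y{\left(Q \right)} = -5$ ($Y{\left(Q \right)} = 12 - 17 = -5$)
$F{\left(r \right)} = \frac{-5 + r}{r}$ ($F{\left(r \right)} = \frac{r - 5}{r} = \frac{-5 + r}{r}$)
$\frac{2608819}{-542576} - F{\left(I{\left(21 \right)} \right)} = \frac{2608819}{-542576} - \frac{-5 + 21^{3}}{21^{3}} = 2608819 \left(- \frac{1}{542576}\right) - \frac{-5 + 9261}{9261} = - \frac{2608819}{542576} - \frac{1}{9261} \cdot 9256 = - \frac{2608819}{542576} - \frac{9256}{9261} = - \frac{29182356215}{5024796336}$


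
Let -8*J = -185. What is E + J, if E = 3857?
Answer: 31041/8 ≈ 3880.1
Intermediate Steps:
J = 185/8 (J = -⅛*(-185) = 185/8 ≈ 23.125)
E + J = 3857 + 185/8 = 31041/8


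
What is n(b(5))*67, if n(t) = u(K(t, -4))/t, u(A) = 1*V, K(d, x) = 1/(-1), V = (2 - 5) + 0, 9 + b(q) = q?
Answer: 201/4 ≈ 50.250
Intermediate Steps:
b(q) = -9 + q
V = -3 (V = -3 + 0 = -3)
K(d, x) = -1
u(A) = -3 (u(A) = 1*(-3) = -3)
n(t) = -3/t
n(b(5))*67 = -3/(-9 + 5)*67 = -3/(-4)*67 = -3*(-¼)*67 = (¾)*67 = 201/4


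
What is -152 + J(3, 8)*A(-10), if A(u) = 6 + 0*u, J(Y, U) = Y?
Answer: -134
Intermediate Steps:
A(u) = 6 (A(u) = 6 + 0 = 6)
-152 + J(3, 8)*A(-10) = -152 + 3*6 = -152 + 18 = -134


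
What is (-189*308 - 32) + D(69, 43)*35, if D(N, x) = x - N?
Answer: -59154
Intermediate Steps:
(-189*308 - 32) + D(69, 43)*35 = (-189*308 - 32) + (43 - 1*69)*35 = (-58212 - 32) + (43 - 69)*35 = -58244 - 26*35 = -58244 - 910 = -59154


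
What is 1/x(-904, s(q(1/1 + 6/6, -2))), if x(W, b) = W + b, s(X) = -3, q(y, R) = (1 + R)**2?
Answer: -1/907 ≈ -0.0011025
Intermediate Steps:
1/x(-904, s(q(1/1 + 6/6, -2))) = 1/(-904 - 3) = 1/(-907) = -1/907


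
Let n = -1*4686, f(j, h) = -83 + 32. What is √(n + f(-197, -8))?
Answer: I*√4737 ≈ 68.826*I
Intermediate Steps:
f(j, h) = -51
n = -4686
√(n + f(-197, -8)) = √(-4686 - 51) = √(-4737) = I*√4737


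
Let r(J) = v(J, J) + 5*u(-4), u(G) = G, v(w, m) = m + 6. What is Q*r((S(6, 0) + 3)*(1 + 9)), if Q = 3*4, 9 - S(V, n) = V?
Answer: 552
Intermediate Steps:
v(w, m) = 6 + m
S(V, n) = 9 - V
r(J) = -14 + J (r(J) = (6 + J) + 5*(-4) = (6 + J) - 20 = -14 + J)
Q = 12
Q*r((S(6, 0) + 3)*(1 + 9)) = 12*(-14 + ((9 - 1*6) + 3)*(1 + 9)) = 12*(-14 + ((9 - 6) + 3)*10) = 12*(-14 + (3 + 3)*10) = 12*(-14 + 6*10) = 12*(-14 + 60) = 12*46 = 552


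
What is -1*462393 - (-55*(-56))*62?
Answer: -653353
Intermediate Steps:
-1*462393 - (-55*(-56))*62 = -462393 - 3080*62 = -462393 - 1*190960 = -462393 - 190960 = -653353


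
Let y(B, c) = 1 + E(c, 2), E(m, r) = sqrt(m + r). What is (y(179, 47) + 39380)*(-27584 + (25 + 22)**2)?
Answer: -999470500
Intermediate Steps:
y(B, c) = 1 + sqrt(2 + c) (y(B, c) = 1 + sqrt(c + 2) = 1 + sqrt(2 + c))
(y(179, 47) + 39380)*(-27584 + (25 + 22)**2) = ((1 + sqrt(2 + 47)) + 39380)*(-27584 + (25 + 22)**2) = ((1 + sqrt(49)) + 39380)*(-27584 + 47**2) = ((1 + 7) + 39380)*(-27584 + 2209) = (8 + 39380)*(-25375) = 39388*(-25375) = -999470500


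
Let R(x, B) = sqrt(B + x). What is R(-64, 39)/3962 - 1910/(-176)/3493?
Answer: 955/307384 + 5*I/3962 ≈ 0.0031069 + 0.001262*I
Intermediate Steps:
R(-64, 39)/3962 - 1910/(-176)/3493 = sqrt(39 - 64)/3962 - 1910/(-176)/3493 = sqrt(-25)*(1/3962) - 1910*(-1/176)*(1/3493) = (5*I)*(1/3962) + (955/88)*(1/3493) = 5*I/3962 + 955/307384 = 955/307384 + 5*I/3962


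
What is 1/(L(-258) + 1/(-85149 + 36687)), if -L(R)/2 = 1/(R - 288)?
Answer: 4410042/16063 ≈ 274.55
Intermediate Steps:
L(R) = -2/(-288 + R) (L(R) = -2/(R - 288) = -2/(-288 + R))
1/(L(-258) + 1/(-85149 + 36687)) = 1/(-2/(-288 - 258) + 1/(-85149 + 36687)) = 1/(-2/(-546) + 1/(-48462)) = 1/(-2*(-1/546) - 1/48462) = 1/(1/273 - 1/48462) = 1/(16063/4410042) = 4410042/16063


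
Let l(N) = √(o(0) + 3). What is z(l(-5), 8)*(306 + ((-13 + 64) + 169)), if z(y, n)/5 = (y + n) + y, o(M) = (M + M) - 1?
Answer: 21040 + 5260*√2 ≈ 28479.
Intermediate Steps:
o(M) = -1 + 2*M (o(M) = 2*M - 1 = -1 + 2*M)
l(N) = √2 (l(N) = √((-1 + 2*0) + 3) = √((-1 + 0) + 3) = √(-1 + 3) = √2)
z(y, n) = 5*n + 10*y (z(y, n) = 5*((y + n) + y) = 5*((n + y) + y) = 5*(n + 2*y) = 5*n + 10*y)
z(l(-5), 8)*(306 + ((-13 + 64) + 169)) = (5*8 + 10*√2)*(306 + ((-13 + 64) + 169)) = (40 + 10*√2)*(306 + (51 + 169)) = (40 + 10*√2)*(306 + 220) = (40 + 10*√2)*526 = 21040 + 5260*√2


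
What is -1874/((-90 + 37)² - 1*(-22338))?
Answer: -1874/25147 ≈ -0.074522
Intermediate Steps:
-1874/((-90 + 37)² - 1*(-22338)) = -1874/((-53)² + 22338) = -1874/(2809 + 22338) = -1874/25147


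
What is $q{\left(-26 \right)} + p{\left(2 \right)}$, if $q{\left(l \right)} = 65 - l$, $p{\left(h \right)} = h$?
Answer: $93$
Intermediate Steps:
$q{\left(-26 \right)} + p{\left(2 \right)} = \left(65 - -26\right) + 2 = \left(65 + 26\right) + 2 = 91 + 2 = 93$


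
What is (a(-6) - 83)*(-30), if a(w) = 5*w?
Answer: 3390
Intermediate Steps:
(a(-6) - 83)*(-30) = (5*(-6) - 83)*(-30) = (-30 - 83)*(-30) = -113*(-30) = 3390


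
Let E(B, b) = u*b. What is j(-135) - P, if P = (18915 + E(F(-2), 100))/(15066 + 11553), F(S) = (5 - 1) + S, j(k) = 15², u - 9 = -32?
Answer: 5972660/26619 ≈ 224.38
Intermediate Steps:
u = -23 (u = 9 - 32 = -23)
j(k) = 225
F(S) = 4 + S
E(B, b) = -23*b
P = 16615/26619 (P = (18915 - 23*100)/(15066 + 11553) = (18915 - 2300)/26619 = 16615*(1/26619) = 16615/26619 ≈ 0.62418)
j(-135) - P = 225 - 1*16615/26619 = 225 - 16615/26619 = 5972660/26619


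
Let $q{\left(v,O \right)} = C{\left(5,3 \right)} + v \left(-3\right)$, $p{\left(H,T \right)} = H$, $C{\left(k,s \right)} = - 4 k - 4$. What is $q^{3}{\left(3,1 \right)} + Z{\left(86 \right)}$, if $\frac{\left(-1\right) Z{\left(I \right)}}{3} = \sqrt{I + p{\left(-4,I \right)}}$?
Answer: $-35937 - 3 \sqrt{82} \approx -35964.0$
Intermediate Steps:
$C{\left(k,s \right)} = -4 - 4 k$
$q{\left(v,O \right)} = -24 - 3 v$ ($q{\left(v,O \right)} = \left(-4 - 20\right) + v \left(-3\right) = \left(-4 - 20\right) - 3 v = -24 - 3 v$)
$Z{\left(I \right)} = - 3 \sqrt{-4 + I}$ ($Z{\left(I \right)} = - 3 \sqrt{I - 4} = - 3 \sqrt{-4 + I}$)
$q^{3}{\left(3,1 \right)} + Z{\left(86 \right)} = \left(-24 - 9\right)^{3} - 3 \sqrt{-4 + 86} = \left(-24 - 9\right)^{3} - 3 \sqrt{82} = \left(-33\right)^{3} - 3 \sqrt{82} = -35937 - 3 \sqrt{82}$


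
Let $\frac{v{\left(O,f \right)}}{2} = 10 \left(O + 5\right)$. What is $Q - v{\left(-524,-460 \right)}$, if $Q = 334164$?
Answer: $344544$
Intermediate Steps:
$v{\left(O,f \right)} = 100 + 20 O$ ($v{\left(O,f \right)} = 2 \cdot 10 \left(O + 5\right) = 2 \cdot 10 \left(5 + O\right) = 2 \left(50 + 10 O\right) = 100 + 20 O$)
$Q - v{\left(-524,-460 \right)} = 334164 - \left(100 + 20 \left(-524\right)\right) = 334164 - \left(100 - 10480\right) = 334164 - -10380 = 334164 + 10380 = 344544$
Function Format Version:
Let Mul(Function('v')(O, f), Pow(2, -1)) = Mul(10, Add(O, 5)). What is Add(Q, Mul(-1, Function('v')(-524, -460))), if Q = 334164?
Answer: 344544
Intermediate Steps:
Function('v')(O, f) = Add(100, Mul(20, O)) (Function('v')(O, f) = Mul(2, Mul(10, Add(O, 5))) = Mul(2, Mul(10, Add(5, O))) = Mul(2, Add(50, Mul(10, O))) = Add(100, Mul(20, O)))
Add(Q, Mul(-1, Function('v')(-524, -460))) = Add(334164, Mul(-1, Add(100, Mul(20, -524)))) = Add(334164, Mul(-1, Add(100, -10480))) = Add(334164, Mul(-1, -10380)) = Add(334164, 10380) = 344544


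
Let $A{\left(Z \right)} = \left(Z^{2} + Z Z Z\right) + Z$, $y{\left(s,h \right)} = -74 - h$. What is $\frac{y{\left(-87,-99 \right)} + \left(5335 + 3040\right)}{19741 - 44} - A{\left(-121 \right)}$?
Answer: $\frac{34608444977}{19697} \approx 1.757 \cdot 10^{6}$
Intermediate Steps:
$A{\left(Z \right)} = Z + Z^{2} + Z^{3}$ ($A{\left(Z \right)} = \left(Z^{2} + Z^{2} Z\right) + Z = \left(Z^{2} + Z^{3}\right) + Z = Z + Z^{2} + Z^{3}$)
$\frac{y{\left(-87,-99 \right)} + \left(5335 + 3040\right)}{19741 - 44} - A{\left(-121 \right)} = \frac{\left(-74 - -99\right) + \left(5335 + 3040\right)}{19741 - 44} - - 121 \left(1 - 121 + \left(-121\right)^{2}\right) = \frac{\left(-74 + 99\right) + 8375}{19697} - - 121 \left(1 - 121 + 14641\right) = \left(25 + 8375\right) \frac{1}{19697} - \left(-121\right) 14521 = 8400 \cdot \frac{1}{19697} - -1757041 = \frac{8400}{19697} + 1757041 = \frac{34608444977}{19697}$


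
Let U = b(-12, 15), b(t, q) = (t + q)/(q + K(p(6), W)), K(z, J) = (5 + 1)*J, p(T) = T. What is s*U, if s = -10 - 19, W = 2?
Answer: -29/9 ≈ -3.2222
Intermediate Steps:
K(z, J) = 6*J
s = -29
b(t, q) = (q + t)/(12 + q) (b(t, q) = (t + q)/(q + 6*2) = (q + t)/(q + 12) = (q + t)/(12 + q))
U = ⅑ (U = (15 - 12)/(12 + 15) = 3/27 = (1/27)*3 = ⅑ ≈ 0.11111)
s*U = -29*⅑ = -29/9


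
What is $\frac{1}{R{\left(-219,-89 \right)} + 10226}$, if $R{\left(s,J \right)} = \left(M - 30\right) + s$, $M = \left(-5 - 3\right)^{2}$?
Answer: $\frac{1}{10041} \approx 9.9592 \cdot 10^{-5}$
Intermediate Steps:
$M = 64$ ($M = \left(-8\right)^{2} = 64$)
$R{\left(s,J \right)} = 34 + s$ ($R{\left(s,J \right)} = \left(64 - 30\right) + s = 34 + s$)
$\frac{1}{R{\left(-219,-89 \right)} + 10226} = \frac{1}{\left(34 - 219\right) + 10226} = \frac{1}{-185 + 10226} = \frac{1}{10041}$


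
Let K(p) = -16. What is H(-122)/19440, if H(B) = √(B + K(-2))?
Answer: I*√138/19440 ≈ 0.00060429*I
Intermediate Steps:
H(B) = √(-16 + B) (H(B) = √(B - 16) = √(-16 + B))
H(-122)/19440 = √(-16 - 122)/19440 = √(-138)*(1/19440) = (I*√138)*(1/19440) = I*√138/19440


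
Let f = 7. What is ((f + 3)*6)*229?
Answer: 13740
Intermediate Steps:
((f + 3)*6)*229 = ((7 + 3)*6)*229 = (10*6)*229 = 60*229 = 13740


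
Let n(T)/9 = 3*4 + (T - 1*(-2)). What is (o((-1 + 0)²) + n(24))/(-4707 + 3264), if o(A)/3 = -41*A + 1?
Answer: -2/13 ≈ -0.15385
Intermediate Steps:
n(T) = 126 + 9*T (n(T) = 9*(3*4 + (T - 1*(-2))) = 9*(12 + (T + 2)) = 9*(12 + (2 + T)) = 9*(14 + T) = 126 + 9*T)
o(A) = 3 - 123*A (o(A) = 3*(-41*A + 1) = 3*(1 - 41*A) = 3 - 123*A)
(o((-1 + 0)²) + n(24))/(-4707 + 3264) = ((3 - 123*(-1 + 0)²) + (126 + 9*24))/(-4707 + 3264) = ((3 - 123*(-1)²) + (126 + 216))/(-1443) = ((3 - 123*1) + 342)*(-1/1443) = ((3 - 123) + 342)*(-1/1443) = (-120 + 342)*(-1/1443) = 222*(-1/1443) = -2/13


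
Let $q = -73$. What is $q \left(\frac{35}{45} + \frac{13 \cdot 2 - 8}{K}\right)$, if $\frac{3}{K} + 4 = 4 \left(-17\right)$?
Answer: $\frac{283313}{9} \approx 31479.0$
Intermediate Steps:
$K = - \frac{1}{24}$ ($K = \frac{3}{-4 + 4 \left(-17\right)} = \frac{3}{-4 - 68} = \frac{3}{-72} = 3 \left(- \frac{1}{72}\right) = - \frac{1}{24} \approx -0.041667$)
$q \left(\frac{35}{45} + \frac{13 \cdot 2 - 8}{K}\right) = - 73 \left(\frac{35}{45} + \frac{13 \cdot 2 - 8}{- \frac{1}{24}}\right) = - 73 \left(35 \cdot \frac{1}{45} + \left(26 - 8\right) \left(-24\right)\right) = - 73 \left(\frac{7}{9} + 18 \left(-24\right)\right) = - 73 \left(\frac{7}{9} - 432\right) = \left(-73\right) \left(- \frac{3881}{9}\right) = \frac{283313}{9}$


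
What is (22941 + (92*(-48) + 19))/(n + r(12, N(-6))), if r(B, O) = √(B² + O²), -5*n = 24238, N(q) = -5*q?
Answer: -140459210/36715909 - 173850*√29/36715909 ≈ -3.8511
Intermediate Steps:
n = -24238/5 (n = -⅕*24238 = -24238/5 ≈ -4847.6)
(22941 + (92*(-48) + 19))/(n + r(12, N(-6))) = (22941 + (92*(-48) + 19))/(-24238/5 + √(12² + (-5*(-6))²)) = (22941 + (-4416 + 19))/(-24238/5 + √(144 + 30²)) = (22941 - 4397)/(-24238/5 + √(144 + 900)) = 18544/(-24238/5 + √1044) = 18544/(-24238/5 + 6*√29)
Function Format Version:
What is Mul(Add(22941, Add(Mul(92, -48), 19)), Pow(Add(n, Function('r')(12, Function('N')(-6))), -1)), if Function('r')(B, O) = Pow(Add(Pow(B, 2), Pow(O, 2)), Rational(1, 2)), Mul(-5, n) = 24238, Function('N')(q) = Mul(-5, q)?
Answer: Add(Rational(-140459210, 36715909), Mul(Rational(-173850, 36715909), Pow(29, Rational(1, 2)))) ≈ -3.8511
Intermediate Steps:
n = Rational(-24238, 5) (n = Mul(Rational(-1, 5), 24238) = Rational(-24238, 5) ≈ -4847.6)
Mul(Add(22941, Add(Mul(92, -48), 19)), Pow(Add(n, Function('r')(12, Function('N')(-6))), -1)) = Mul(Add(22941, Add(Mul(92, -48), 19)), Pow(Add(Rational(-24238, 5), Pow(Add(Pow(12, 2), Pow(Mul(-5, -6), 2)), Rational(1, 2))), -1)) = Mul(Add(22941, Add(-4416, 19)), Pow(Add(Rational(-24238, 5), Pow(Add(144, Pow(30, 2)), Rational(1, 2))), -1)) = Mul(Add(22941, -4397), Pow(Add(Rational(-24238, 5), Pow(Add(144, 900), Rational(1, 2))), -1)) = Mul(18544, Pow(Add(Rational(-24238, 5), Pow(1044, Rational(1, 2))), -1)) = Mul(18544, Pow(Add(Rational(-24238, 5), Mul(6, Pow(29, Rational(1, 2)))), -1))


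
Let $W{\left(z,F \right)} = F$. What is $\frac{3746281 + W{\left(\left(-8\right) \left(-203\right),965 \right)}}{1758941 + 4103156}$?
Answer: $\frac{3747246}{5862097} \approx 0.63923$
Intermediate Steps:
$\frac{3746281 + W{\left(\left(-8\right) \left(-203\right),965 \right)}}{1758941 + 4103156} = \frac{3746281 + 965}{1758941 + 4103156} = \frac{3747246}{5862097}$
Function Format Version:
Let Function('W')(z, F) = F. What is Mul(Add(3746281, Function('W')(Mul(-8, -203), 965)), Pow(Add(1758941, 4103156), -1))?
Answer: Rational(3747246, 5862097) ≈ 0.63923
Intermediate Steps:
Mul(Add(3746281, Function('W')(Mul(-8, -203), 965)), Pow(Add(1758941, 4103156), -1)) = Mul(Add(3746281, 965), Pow(Add(1758941, 4103156), -1)) = Mul(3747246, Pow(5862097, -1)) = Mul(3747246, Rational(1, 5862097)) = Rational(3747246, 5862097)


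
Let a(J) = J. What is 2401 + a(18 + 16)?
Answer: 2435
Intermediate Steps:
2401 + a(18 + 16) = 2401 + (18 + 16) = 2401 + 34 = 2435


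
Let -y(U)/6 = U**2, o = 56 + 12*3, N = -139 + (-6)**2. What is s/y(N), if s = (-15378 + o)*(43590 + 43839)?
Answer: 222739949/10609 ≈ 20995.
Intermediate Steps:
N = -103 (N = -139 + 36 = -103)
o = 92 (o = 56 + 36 = 92)
y(U) = -6*U**2
s = -1336439694 (s = (-15378 + 92)*(43590 + 43839) = -15286*87429 = -1336439694)
s/y(N) = -1336439694/((-6*(-103)**2)) = -1336439694/((-6*10609)) = -1336439694/(-63654) = -1336439694*(-1/63654) = 222739949/10609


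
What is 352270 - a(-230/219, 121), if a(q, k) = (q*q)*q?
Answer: 3700065668930/10503459 ≈ 3.5227e+5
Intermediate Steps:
a(q, k) = q**3 (a(q, k) = q**2*q = q**3)
352270 - a(-230/219, 121) = 352270 - (-230/219)**3 = 352270 - 1*(-12167000/10503459) = 352270 + 12167000/10503459 = 3700065668930/10503459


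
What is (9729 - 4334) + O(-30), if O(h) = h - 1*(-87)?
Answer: 5452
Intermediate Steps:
O(h) = 87 + h (O(h) = h + 87 = 87 + h)
(9729 - 4334) + O(-30) = (9729 - 4334) + (87 - 30) = 5395 + 57 = 5452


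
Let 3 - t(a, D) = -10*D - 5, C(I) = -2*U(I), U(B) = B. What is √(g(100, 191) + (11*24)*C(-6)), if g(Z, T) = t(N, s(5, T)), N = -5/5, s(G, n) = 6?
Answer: 2*√809 ≈ 56.886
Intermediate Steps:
C(I) = -2*I
N = -1 (N = -5*⅕ = -1)
t(a, D) = 8 + 10*D (t(a, D) = 3 - (-10*D - 5) = 3 - (-5 - 10*D) = 3 + (5 + 10*D) = 8 + 10*D)
g(Z, T) = 68 (g(Z, T) = 8 + 10*6 = 8 + 60 = 68)
√(g(100, 191) + (11*24)*C(-6)) = √(68 + (11*24)*(-2*(-6))) = √(68 + 264*12) = √(68 + 3168) = √3236 = 2*√809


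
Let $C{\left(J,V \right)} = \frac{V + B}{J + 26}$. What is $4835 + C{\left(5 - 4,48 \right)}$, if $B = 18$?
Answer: $\frac{43537}{9} \approx 4837.4$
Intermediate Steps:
$C{\left(J,V \right)} = \frac{18 + V}{26 + J}$ ($C{\left(J,V \right)} = \frac{V + 18}{J + 26} = \frac{18 + V}{26 + J}$)
$4835 + C{\left(5 - 4,48 \right)} = 4835 + \frac{18 + 48}{26 + \left(5 - 4\right)} = 4835 + \frac{1}{26 + \left(5 - 4\right)} 66 = 4835 + \frac{1}{26 + 1} \cdot 66 = 4835 + \frac{1}{27} \cdot 66 = 4835 + \frac{22}{9} = \frac{43537}{9}$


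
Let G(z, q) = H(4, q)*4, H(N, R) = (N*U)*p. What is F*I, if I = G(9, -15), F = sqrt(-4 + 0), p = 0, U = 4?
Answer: 0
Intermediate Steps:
H(N, R) = 0 (H(N, R) = (N*4)*0 = (4*N)*0 = 0)
F = 2*I (F = sqrt(-4) = 2*I ≈ 2.0*I)
G(z, q) = 0 (G(z, q) = 0*4 = 0)
I = 0
F*I = (2*I)*0 = 0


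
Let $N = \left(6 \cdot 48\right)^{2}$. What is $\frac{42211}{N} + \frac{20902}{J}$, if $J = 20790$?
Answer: $\frac{6908101}{4561920} \approx 1.5143$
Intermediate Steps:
$N = 82944$ ($N = 288^{2} = 82944$)
$\frac{42211}{N} + \frac{20902}{J} = \frac{42211}{82944} + \frac{20902}{20790} = 42211 \cdot \frac{1}{82944} + 20902 \cdot \frac{1}{20790} = \frac{42211}{82944} + \frac{1493}{1485} = \frac{6908101}{4561920}$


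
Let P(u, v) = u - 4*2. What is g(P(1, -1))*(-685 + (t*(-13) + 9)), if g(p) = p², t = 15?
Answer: -42679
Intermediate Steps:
P(u, v) = -8 + u (P(u, v) = u - 8 = -8 + u)
g(P(1, -1))*(-685 + (t*(-13) + 9)) = (-8 + 1)²*(-685 + (15*(-13) + 9)) = (-7)²*(-685 + (-195 + 9)) = 49*(-685 - 186) = 49*(-871) = -42679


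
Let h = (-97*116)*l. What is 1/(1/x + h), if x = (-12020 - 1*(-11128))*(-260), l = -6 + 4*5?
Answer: -231920/36533893759 ≈ -6.3481e-6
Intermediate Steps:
l = 14 (l = -6 + 20 = 14)
h = -157528 (h = -97*116*14 = -11252*14 = -157528)
x = 231920 (x = (-12020 + 11128)*(-260) = -892*(-260) = 231920)
1/(1/x + h) = 1/(1/231920 - 157528) = 1/(-36533893759/231920) = -231920/36533893759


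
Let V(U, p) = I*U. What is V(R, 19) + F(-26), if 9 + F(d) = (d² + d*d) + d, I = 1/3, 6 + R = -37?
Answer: 3908/3 ≈ 1302.7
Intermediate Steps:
R = -43 (R = -6 - 37 = -43)
I = ⅓ ≈ 0.33333
F(d) = -9 + d + 2*d² (F(d) = -9 + ((d² + d*d) + d) = -9 + ((d² + d²) + d) = -9 + (2*d² + d) = -9 + (d + 2*d²) = -9 + d + 2*d²)
V(U, p) = U/3
V(R, 19) + F(-26) = (⅓)*(-43) + (-9 - 26 + 2*(-26)²) = -43/3 + (-9 - 26 + 2*676) = -43/3 + (-9 - 26 + 1352) = -43/3 + 1317 = 3908/3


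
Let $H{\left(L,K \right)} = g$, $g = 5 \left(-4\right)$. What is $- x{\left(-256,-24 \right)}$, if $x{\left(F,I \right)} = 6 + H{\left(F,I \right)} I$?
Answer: $-486$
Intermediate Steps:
$g = -20$
$H{\left(L,K \right)} = -20$
$x{\left(F,I \right)} = 6 - 20 I$
$- x{\left(-256,-24 \right)} = - (6 - -480) = - (6 + 480) = \left(-1\right) 486 = -486$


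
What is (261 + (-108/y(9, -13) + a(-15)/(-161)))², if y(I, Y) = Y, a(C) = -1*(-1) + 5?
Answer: 317625797889/4380649 ≈ 72507.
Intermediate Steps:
a(C) = 6 (a(C) = 1 + 5 = 6)
(261 + (-108/y(9, -13) + a(-15)/(-161)))² = (261 + (-108/(-13) + 6/(-161)))² = (261 + (-108*(-1/13) + 6*(-1/161)))² = (261 + (108/13 - 6/161))² = (261 + 17310/2093)² = (563583/2093)² = 317625797889/4380649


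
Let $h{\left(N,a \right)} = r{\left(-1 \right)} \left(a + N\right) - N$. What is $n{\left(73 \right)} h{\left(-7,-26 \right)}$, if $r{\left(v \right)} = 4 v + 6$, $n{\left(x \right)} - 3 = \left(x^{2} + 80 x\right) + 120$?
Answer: $-666228$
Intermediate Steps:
$n{\left(x \right)} = 123 + x^{2} + 80 x$ ($n{\left(x \right)} = 3 + \left(\left(x^{2} + 80 x\right) + 120\right) = 3 + \left(120 + x^{2} + 80 x\right) = 123 + x^{2} + 80 x$)
$r{\left(v \right)} = 6 + 4 v$
$h{\left(N,a \right)} = N + 2 a$ ($h{\left(N,a \right)} = \left(6 + 4 \left(-1\right)\right) \left(a + N\right) - N = \left(6 - 4\right) \left(N + a\right) - N = 2 \left(N + a\right) - N = \left(2 N + 2 a\right) - N = N + 2 a$)
$n{\left(73 \right)} h{\left(-7,-26 \right)} = \left(123 + 73^{2} + 80 \cdot 73\right) \left(-7 + 2 \left(-26\right)\right) = \left(123 + 5329 + 5840\right) \left(-7 - 52\right) = 11292 \left(-59\right) = -666228$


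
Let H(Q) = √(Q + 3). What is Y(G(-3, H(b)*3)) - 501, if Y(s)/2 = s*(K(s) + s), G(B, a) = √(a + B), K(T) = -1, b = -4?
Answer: -507 - 2*√(-3 + 3*I) + 6*I ≈ -508.58 + 2.194*I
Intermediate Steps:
H(Q) = √(3 + Q)
G(B, a) = √(B + a)
Y(s) = 2*s*(-1 + s) (Y(s) = 2*(s*(-1 + s)) = 2*s*(-1 + s))
Y(G(-3, H(b)*3)) - 501 = 2*√(-3 + √(3 - 4)*3)*(-1 + √(-3 + √(3 - 4)*3)) - 501 = 2*√(-3 + √(-1)*3)*(-1 + √(-3 + √(-1)*3)) - 501 = 2*√(-3 + I*3)*(-1 + √(-3 + I*3)) - 501 = 2*√(-3 + 3*I)*(-1 + √(-3 + 3*I)) - 501 = -501 + 2*√(-3 + 3*I)*(-1 + √(-3 + 3*I))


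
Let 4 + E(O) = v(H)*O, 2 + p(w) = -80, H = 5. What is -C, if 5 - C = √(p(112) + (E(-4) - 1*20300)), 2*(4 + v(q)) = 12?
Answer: -5 + 3*I*√2266 ≈ -5.0 + 142.81*I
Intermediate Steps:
v(q) = 2 (v(q) = -4 + (½)*12 = -4 + 6 = 2)
p(w) = -82 (p(w) = -2 - 80 = -82)
E(O) = -4 + 2*O
C = 5 - 3*I*√2266 (C = 5 - √(-82 + ((-4 + 2*(-4)) - 1*20300)) = 5 - √(-82 + ((-4 - 8) - 20300)) = 5 - √(-82 + (-12 - 20300)) = 5 - √(-82 - 20312) = 5 - √(-20394) = 5 - 3*I*√2266 ≈ 5.0 - 142.81*I)
-C = -(5 - 3*I*√2266) = -5 + 3*I*√2266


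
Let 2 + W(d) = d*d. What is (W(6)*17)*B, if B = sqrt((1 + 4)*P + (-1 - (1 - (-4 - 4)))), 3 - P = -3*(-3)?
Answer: 1156*I*sqrt(10) ≈ 3655.6*I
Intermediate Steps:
W(d) = -2 + d**2 (W(d) = -2 + d*d = -2 + d**2)
P = -6 (P = 3 - (-3)*(-3) = 3 - 1*9 = 3 - 9 = -6)
B = 2*I*sqrt(10) (B = sqrt((1 + 4)*(-6) + (-1 - (1 - (-4 - 4)))) = sqrt(5*(-6) + (-1 - (1 - 1*(-8)))) = sqrt(-30 + (-1 - (1 + 8))) = sqrt(-30 + (-1 - 1*9)) = sqrt(-30 + (-1 - 9)) = sqrt(-30 - 10) = sqrt(-40) = 2*I*sqrt(10) ≈ 6.3246*I)
(W(6)*17)*B = ((-2 + 6**2)*17)*(2*I*sqrt(10)) = ((-2 + 36)*17)*(2*I*sqrt(10)) = (34*17)*(2*I*sqrt(10)) = 578*(2*I*sqrt(10)) = 1156*I*sqrt(10)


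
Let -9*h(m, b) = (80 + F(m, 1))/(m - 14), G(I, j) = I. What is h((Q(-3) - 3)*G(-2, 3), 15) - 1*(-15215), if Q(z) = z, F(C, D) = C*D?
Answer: 136981/9 ≈ 15220.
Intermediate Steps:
h(m, b) = -(80 + m)/(9*(-14 + m)) (h(m, b) = -(80 + m*1)/(9*(m - 14)) = -(80 + m)/(9*(-14 + m)))
h((Q(-3) - 3)*G(-2, 3), 15) - 1*(-15215) = (-80 - (-3 - 3)*(-2))/(9*(-14 + (-3 - 3)*(-2))) - 1*(-15215) = (-80 - (-6)*(-2))/(9*(-14 - 6*(-2))) + 15215 = (-80 - 1*12)/(9*(-14 + 12)) + 15215 = (⅑)*(-80 - 12)/(-2) + 15215 = (⅑)*(-½)*(-92) + 15215 = 46/9 + 15215 = 136981/9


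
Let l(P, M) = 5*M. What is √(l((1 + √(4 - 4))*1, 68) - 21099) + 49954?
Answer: 49954 + I*√20759 ≈ 49954.0 + 144.08*I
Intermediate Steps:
√(l((1 + √(4 - 4))*1, 68) - 21099) + 49954 = √(5*68 - 21099) + 49954 = √(340 - 21099) + 49954 = √(-20759) + 49954 = I*√20759 + 49954 = 49954 + I*√20759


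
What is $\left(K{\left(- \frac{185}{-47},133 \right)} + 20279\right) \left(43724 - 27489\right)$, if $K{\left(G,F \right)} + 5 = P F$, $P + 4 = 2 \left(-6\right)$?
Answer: $294600310$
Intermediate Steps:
$P = -16$ ($P = -4 + 2 \left(-6\right) = -4 - 12 = -16$)
$K{\left(G,F \right)} = -5 - 16 F$
$\left(K{\left(- \frac{185}{-47},133 \right)} + 20279\right) \left(43724 - 27489\right) = \left(\left(-5 - 2128\right) + 20279\right) \left(43724 - 27489\right) = \left(\left(-5 - 2128\right) + 20279\right) 16235 = \left(-2133 + 20279\right) 16235 = 18146 \cdot 16235 = 294600310$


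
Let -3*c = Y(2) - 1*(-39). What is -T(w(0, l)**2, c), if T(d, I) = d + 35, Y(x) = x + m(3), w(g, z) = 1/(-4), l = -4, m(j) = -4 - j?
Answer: -561/16 ≈ -35.063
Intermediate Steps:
w(g, z) = -1/4
Y(x) = -7 + x (Y(x) = x + (-4 - 1*3) = x + (-4 - 3) = x - 7 = -7 + x)
c = -34/3 (c = -((-7 + 2) - 1*(-39))/3 = -(-5 + 39)/3 = -1/3*34 = -34/3 ≈ -11.333)
T(d, I) = 35 + d
-T(w(0, l)**2, c) = -(35 + (-1/4)**2) = -(35 + 1/16) = -1*561/16 = -561/16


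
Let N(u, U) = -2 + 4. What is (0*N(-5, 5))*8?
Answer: 0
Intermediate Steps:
N(u, U) = 2
(0*N(-5, 5))*8 = (0*2)*8 = 0*8 = 0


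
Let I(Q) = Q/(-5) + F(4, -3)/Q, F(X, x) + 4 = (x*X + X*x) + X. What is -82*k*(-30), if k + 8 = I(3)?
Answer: -40836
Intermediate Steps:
F(X, x) = -4 + X + 2*X*x (F(X, x) = -4 + ((x*X + X*x) + X) = -4 + ((X*x + X*x) + X) = -4 + (2*X*x + X) = -4 + (X + 2*X*x) = -4 + X + 2*X*x)
I(Q) = -24/Q - Q/5 (I(Q) = Q/(-5) + (-4 + 4 + 2*4*(-3))/Q = Q*(-⅕) + (-4 + 4 - 24)/Q = -Q/5 - 24/Q = -24/Q - Q/5)
k = -83/5 (k = -8 + (-24/3 - ⅕*3) = -8 + (-24*⅓ - ⅗) = -8 + (-8 - ⅗) = -8 - 43/5 = -83/5 ≈ -16.600)
-82*k*(-30) = -82*(-83/5)*(-30) = (6806/5)*(-30) = -40836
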